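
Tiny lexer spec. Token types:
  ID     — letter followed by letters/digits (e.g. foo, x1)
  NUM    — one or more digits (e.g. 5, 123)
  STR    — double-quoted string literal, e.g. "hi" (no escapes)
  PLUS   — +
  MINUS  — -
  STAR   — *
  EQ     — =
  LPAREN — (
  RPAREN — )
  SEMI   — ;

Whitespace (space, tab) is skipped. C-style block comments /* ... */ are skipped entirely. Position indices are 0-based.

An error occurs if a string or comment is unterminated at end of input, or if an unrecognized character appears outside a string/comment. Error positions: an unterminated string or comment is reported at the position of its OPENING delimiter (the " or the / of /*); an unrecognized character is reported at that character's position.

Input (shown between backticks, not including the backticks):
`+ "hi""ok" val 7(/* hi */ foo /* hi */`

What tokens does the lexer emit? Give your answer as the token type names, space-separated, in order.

Answer: PLUS STR STR ID NUM LPAREN ID

Derivation:
pos=0: emit PLUS '+'
pos=2: enter STRING mode
pos=2: emit STR "hi" (now at pos=6)
pos=6: enter STRING mode
pos=6: emit STR "ok" (now at pos=10)
pos=11: emit ID 'val' (now at pos=14)
pos=15: emit NUM '7' (now at pos=16)
pos=16: emit LPAREN '('
pos=17: enter COMMENT mode (saw '/*')
exit COMMENT mode (now at pos=25)
pos=26: emit ID 'foo' (now at pos=29)
pos=30: enter COMMENT mode (saw '/*')
exit COMMENT mode (now at pos=38)
DONE. 7 tokens: [PLUS, STR, STR, ID, NUM, LPAREN, ID]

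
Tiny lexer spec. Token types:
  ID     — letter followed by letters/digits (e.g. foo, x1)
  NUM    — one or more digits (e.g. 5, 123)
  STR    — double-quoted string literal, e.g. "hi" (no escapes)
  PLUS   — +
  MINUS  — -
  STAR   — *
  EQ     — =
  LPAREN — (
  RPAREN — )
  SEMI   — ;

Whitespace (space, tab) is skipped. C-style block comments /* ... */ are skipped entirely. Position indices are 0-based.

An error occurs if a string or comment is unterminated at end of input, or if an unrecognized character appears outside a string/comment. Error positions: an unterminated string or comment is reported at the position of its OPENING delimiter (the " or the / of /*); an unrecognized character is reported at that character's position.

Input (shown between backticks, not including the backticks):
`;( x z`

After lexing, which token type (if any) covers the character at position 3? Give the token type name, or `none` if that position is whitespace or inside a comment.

Answer: ID

Derivation:
pos=0: emit SEMI ';'
pos=1: emit LPAREN '('
pos=3: emit ID 'x' (now at pos=4)
pos=5: emit ID 'z' (now at pos=6)
DONE. 4 tokens: [SEMI, LPAREN, ID, ID]
Position 3: char is 'x' -> ID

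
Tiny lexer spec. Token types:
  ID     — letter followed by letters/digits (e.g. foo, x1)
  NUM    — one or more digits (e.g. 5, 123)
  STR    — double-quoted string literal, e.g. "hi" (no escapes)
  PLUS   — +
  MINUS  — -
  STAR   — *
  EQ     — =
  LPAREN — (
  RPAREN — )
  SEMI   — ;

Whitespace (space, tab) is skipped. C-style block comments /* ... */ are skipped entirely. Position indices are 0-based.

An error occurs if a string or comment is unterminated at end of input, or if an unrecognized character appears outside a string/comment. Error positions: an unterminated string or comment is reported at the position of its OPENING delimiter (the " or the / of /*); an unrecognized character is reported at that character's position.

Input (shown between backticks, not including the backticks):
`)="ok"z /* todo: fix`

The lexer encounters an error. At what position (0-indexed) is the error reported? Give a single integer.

Answer: 8

Derivation:
pos=0: emit RPAREN ')'
pos=1: emit EQ '='
pos=2: enter STRING mode
pos=2: emit STR "ok" (now at pos=6)
pos=6: emit ID 'z' (now at pos=7)
pos=8: enter COMMENT mode (saw '/*')
pos=8: ERROR — unterminated comment (reached EOF)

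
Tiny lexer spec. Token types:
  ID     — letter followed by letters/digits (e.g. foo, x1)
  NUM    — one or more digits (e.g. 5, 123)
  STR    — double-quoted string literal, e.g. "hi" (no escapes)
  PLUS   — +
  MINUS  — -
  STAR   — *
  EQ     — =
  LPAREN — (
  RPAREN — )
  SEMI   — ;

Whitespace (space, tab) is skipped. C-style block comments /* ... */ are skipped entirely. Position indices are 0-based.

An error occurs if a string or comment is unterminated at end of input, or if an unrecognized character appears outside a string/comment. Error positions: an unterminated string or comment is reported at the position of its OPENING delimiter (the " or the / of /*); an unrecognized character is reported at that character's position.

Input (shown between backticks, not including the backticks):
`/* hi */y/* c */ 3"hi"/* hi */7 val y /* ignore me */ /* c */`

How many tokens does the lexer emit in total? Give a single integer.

Answer: 6

Derivation:
pos=0: enter COMMENT mode (saw '/*')
exit COMMENT mode (now at pos=8)
pos=8: emit ID 'y' (now at pos=9)
pos=9: enter COMMENT mode (saw '/*')
exit COMMENT mode (now at pos=16)
pos=17: emit NUM '3' (now at pos=18)
pos=18: enter STRING mode
pos=18: emit STR "hi" (now at pos=22)
pos=22: enter COMMENT mode (saw '/*')
exit COMMENT mode (now at pos=30)
pos=30: emit NUM '7' (now at pos=31)
pos=32: emit ID 'val' (now at pos=35)
pos=36: emit ID 'y' (now at pos=37)
pos=38: enter COMMENT mode (saw '/*')
exit COMMENT mode (now at pos=53)
pos=54: enter COMMENT mode (saw '/*')
exit COMMENT mode (now at pos=61)
DONE. 6 tokens: [ID, NUM, STR, NUM, ID, ID]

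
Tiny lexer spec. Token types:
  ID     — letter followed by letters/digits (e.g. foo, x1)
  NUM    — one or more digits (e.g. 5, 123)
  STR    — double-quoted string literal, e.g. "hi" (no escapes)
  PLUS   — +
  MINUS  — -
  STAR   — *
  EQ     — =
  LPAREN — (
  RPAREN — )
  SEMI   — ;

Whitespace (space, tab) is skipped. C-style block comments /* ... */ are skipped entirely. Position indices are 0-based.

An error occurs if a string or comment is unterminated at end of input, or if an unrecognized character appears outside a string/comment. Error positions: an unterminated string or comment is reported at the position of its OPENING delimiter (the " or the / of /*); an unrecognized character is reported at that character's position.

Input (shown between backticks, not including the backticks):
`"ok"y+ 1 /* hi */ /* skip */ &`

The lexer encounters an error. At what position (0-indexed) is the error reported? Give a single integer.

pos=0: enter STRING mode
pos=0: emit STR "ok" (now at pos=4)
pos=4: emit ID 'y' (now at pos=5)
pos=5: emit PLUS '+'
pos=7: emit NUM '1' (now at pos=8)
pos=9: enter COMMENT mode (saw '/*')
exit COMMENT mode (now at pos=17)
pos=18: enter COMMENT mode (saw '/*')
exit COMMENT mode (now at pos=28)
pos=29: ERROR — unrecognized char '&'

Answer: 29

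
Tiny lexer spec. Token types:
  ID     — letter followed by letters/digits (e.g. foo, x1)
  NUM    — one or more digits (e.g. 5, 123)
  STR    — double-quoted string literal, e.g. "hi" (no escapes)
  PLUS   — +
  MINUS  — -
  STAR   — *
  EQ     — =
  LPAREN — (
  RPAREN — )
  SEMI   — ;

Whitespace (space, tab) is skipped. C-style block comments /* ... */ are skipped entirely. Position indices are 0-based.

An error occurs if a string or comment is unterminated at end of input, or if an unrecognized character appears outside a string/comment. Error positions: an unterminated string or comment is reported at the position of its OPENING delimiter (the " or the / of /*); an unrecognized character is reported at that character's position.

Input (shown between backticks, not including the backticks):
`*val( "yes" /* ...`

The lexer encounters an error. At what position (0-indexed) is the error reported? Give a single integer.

pos=0: emit STAR '*'
pos=1: emit ID 'val' (now at pos=4)
pos=4: emit LPAREN '('
pos=6: enter STRING mode
pos=6: emit STR "yes" (now at pos=11)
pos=12: enter COMMENT mode (saw '/*')
pos=12: ERROR — unterminated comment (reached EOF)

Answer: 12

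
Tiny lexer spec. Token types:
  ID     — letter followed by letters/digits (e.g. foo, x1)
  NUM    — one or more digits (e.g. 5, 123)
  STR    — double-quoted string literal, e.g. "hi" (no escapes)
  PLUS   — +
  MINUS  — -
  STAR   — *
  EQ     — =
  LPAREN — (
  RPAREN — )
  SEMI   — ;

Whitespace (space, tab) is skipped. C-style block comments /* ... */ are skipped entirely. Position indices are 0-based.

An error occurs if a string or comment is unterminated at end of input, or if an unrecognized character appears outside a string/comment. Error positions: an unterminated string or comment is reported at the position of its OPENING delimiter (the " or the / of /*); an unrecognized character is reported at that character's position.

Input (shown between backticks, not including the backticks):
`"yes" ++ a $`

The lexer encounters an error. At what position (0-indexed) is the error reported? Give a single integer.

pos=0: enter STRING mode
pos=0: emit STR "yes" (now at pos=5)
pos=6: emit PLUS '+'
pos=7: emit PLUS '+'
pos=9: emit ID 'a' (now at pos=10)
pos=11: ERROR — unrecognized char '$'

Answer: 11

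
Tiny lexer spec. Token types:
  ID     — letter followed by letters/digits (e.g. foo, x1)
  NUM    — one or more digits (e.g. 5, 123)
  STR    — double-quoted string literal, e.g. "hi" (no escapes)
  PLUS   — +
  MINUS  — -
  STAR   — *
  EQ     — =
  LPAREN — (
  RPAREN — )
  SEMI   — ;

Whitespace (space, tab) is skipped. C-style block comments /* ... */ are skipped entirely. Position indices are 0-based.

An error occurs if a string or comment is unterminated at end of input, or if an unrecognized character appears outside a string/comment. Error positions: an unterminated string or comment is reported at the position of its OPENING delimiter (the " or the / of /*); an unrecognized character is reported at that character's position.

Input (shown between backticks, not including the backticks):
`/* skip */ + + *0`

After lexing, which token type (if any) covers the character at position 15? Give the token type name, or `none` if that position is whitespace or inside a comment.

pos=0: enter COMMENT mode (saw '/*')
exit COMMENT mode (now at pos=10)
pos=11: emit PLUS '+'
pos=13: emit PLUS '+'
pos=15: emit STAR '*'
pos=16: emit NUM '0' (now at pos=17)
DONE. 4 tokens: [PLUS, PLUS, STAR, NUM]
Position 15: char is '*' -> STAR

Answer: STAR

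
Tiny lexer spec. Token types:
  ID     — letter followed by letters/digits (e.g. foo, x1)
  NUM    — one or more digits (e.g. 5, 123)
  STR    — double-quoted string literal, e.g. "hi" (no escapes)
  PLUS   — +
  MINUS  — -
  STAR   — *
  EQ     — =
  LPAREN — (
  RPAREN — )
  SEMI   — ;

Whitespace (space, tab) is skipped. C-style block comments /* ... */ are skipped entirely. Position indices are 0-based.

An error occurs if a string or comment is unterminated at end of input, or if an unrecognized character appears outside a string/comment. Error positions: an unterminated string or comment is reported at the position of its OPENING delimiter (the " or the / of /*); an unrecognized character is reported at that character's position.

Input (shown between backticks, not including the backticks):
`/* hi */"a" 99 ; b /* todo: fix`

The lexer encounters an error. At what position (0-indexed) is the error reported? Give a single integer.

pos=0: enter COMMENT mode (saw '/*')
exit COMMENT mode (now at pos=8)
pos=8: enter STRING mode
pos=8: emit STR "a" (now at pos=11)
pos=12: emit NUM '99' (now at pos=14)
pos=15: emit SEMI ';'
pos=17: emit ID 'b' (now at pos=18)
pos=19: enter COMMENT mode (saw '/*')
pos=19: ERROR — unterminated comment (reached EOF)

Answer: 19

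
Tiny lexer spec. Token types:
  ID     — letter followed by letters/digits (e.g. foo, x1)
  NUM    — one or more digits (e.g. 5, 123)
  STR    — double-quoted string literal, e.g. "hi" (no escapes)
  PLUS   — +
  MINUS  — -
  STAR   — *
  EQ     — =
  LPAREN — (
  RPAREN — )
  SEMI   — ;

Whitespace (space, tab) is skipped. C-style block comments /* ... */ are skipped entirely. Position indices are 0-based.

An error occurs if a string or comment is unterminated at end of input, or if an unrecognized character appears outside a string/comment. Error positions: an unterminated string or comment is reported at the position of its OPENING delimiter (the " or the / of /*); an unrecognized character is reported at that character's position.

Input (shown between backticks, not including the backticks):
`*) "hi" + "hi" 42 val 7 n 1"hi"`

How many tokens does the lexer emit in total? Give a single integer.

Answer: 11

Derivation:
pos=0: emit STAR '*'
pos=1: emit RPAREN ')'
pos=3: enter STRING mode
pos=3: emit STR "hi" (now at pos=7)
pos=8: emit PLUS '+'
pos=10: enter STRING mode
pos=10: emit STR "hi" (now at pos=14)
pos=15: emit NUM '42' (now at pos=17)
pos=18: emit ID 'val' (now at pos=21)
pos=22: emit NUM '7' (now at pos=23)
pos=24: emit ID 'n' (now at pos=25)
pos=26: emit NUM '1' (now at pos=27)
pos=27: enter STRING mode
pos=27: emit STR "hi" (now at pos=31)
DONE. 11 tokens: [STAR, RPAREN, STR, PLUS, STR, NUM, ID, NUM, ID, NUM, STR]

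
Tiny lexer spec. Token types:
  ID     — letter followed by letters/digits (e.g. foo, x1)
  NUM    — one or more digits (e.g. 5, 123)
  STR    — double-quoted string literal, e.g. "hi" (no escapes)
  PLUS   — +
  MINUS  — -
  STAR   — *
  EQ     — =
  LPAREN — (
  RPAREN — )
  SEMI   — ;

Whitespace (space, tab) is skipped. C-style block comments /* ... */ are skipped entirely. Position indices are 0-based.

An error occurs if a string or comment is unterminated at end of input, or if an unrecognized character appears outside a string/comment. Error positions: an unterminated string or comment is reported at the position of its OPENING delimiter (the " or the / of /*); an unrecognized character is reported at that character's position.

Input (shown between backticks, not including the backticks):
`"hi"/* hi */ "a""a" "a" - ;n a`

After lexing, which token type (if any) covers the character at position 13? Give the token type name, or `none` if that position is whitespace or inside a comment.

Answer: STR

Derivation:
pos=0: enter STRING mode
pos=0: emit STR "hi" (now at pos=4)
pos=4: enter COMMENT mode (saw '/*')
exit COMMENT mode (now at pos=12)
pos=13: enter STRING mode
pos=13: emit STR "a" (now at pos=16)
pos=16: enter STRING mode
pos=16: emit STR "a" (now at pos=19)
pos=20: enter STRING mode
pos=20: emit STR "a" (now at pos=23)
pos=24: emit MINUS '-'
pos=26: emit SEMI ';'
pos=27: emit ID 'n' (now at pos=28)
pos=29: emit ID 'a' (now at pos=30)
DONE. 8 tokens: [STR, STR, STR, STR, MINUS, SEMI, ID, ID]
Position 13: char is '"' -> STR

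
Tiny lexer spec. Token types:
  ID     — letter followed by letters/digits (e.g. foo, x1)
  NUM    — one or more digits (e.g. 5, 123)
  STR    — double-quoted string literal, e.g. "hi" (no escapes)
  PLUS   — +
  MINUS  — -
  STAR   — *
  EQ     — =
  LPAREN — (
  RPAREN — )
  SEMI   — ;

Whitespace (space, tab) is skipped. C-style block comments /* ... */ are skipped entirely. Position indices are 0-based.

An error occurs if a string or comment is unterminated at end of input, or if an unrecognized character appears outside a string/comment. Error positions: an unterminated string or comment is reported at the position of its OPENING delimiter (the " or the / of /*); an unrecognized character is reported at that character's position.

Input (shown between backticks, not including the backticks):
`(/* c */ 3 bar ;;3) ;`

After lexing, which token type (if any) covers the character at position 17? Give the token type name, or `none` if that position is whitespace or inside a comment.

Answer: NUM

Derivation:
pos=0: emit LPAREN '('
pos=1: enter COMMENT mode (saw '/*')
exit COMMENT mode (now at pos=8)
pos=9: emit NUM '3' (now at pos=10)
pos=11: emit ID 'bar' (now at pos=14)
pos=15: emit SEMI ';'
pos=16: emit SEMI ';'
pos=17: emit NUM '3' (now at pos=18)
pos=18: emit RPAREN ')'
pos=20: emit SEMI ';'
DONE. 8 tokens: [LPAREN, NUM, ID, SEMI, SEMI, NUM, RPAREN, SEMI]
Position 17: char is '3' -> NUM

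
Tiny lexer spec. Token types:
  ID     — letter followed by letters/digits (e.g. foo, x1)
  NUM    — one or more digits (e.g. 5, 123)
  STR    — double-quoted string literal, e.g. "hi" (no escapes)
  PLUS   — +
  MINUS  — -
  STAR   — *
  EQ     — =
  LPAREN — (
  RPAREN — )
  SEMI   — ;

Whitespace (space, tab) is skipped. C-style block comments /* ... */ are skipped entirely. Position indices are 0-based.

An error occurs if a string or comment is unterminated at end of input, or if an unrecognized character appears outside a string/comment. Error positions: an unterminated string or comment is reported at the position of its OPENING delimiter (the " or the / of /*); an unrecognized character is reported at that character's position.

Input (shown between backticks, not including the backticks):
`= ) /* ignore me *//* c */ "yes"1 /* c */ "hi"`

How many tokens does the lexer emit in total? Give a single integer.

pos=0: emit EQ '='
pos=2: emit RPAREN ')'
pos=4: enter COMMENT mode (saw '/*')
exit COMMENT mode (now at pos=19)
pos=19: enter COMMENT mode (saw '/*')
exit COMMENT mode (now at pos=26)
pos=27: enter STRING mode
pos=27: emit STR "yes" (now at pos=32)
pos=32: emit NUM '1' (now at pos=33)
pos=34: enter COMMENT mode (saw '/*')
exit COMMENT mode (now at pos=41)
pos=42: enter STRING mode
pos=42: emit STR "hi" (now at pos=46)
DONE. 5 tokens: [EQ, RPAREN, STR, NUM, STR]

Answer: 5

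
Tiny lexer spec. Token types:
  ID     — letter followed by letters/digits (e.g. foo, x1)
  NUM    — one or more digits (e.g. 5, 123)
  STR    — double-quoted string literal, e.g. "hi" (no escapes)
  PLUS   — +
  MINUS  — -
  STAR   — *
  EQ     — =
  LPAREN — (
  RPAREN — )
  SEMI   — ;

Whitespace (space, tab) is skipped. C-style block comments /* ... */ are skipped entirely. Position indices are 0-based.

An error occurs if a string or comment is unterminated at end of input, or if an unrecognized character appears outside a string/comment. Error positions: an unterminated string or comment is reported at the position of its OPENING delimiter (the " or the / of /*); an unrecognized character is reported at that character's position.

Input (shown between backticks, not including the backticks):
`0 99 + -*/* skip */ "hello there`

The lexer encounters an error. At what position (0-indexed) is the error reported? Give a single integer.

Answer: 20

Derivation:
pos=0: emit NUM '0' (now at pos=1)
pos=2: emit NUM '99' (now at pos=4)
pos=5: emit PLUS '+'
pos=7: emit MINUS '-'
pos=8: emit STAR '*'
pos=9: enter COMMENT mode (saw '/*')
exit COMMENT mode (now at pos=19)
pos=20: enter STRING mode
pos=20: ERROR — unterminated string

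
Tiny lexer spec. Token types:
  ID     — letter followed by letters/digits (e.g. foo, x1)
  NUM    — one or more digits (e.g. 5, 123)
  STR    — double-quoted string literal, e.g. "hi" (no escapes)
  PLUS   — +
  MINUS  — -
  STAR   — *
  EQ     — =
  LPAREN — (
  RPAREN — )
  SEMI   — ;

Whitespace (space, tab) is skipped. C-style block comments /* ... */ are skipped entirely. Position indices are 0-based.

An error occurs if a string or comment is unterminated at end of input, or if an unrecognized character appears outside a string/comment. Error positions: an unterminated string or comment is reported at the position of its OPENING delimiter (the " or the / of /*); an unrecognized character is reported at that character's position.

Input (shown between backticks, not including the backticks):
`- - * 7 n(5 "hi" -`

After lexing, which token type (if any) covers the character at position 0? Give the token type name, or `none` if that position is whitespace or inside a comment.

Answer: MINUS

Derivation:
pos=0: emit MINUS '-'
pos=2: emit MINUS '-'
pos=4: emit STAR '*'
pos=6: emit NUM '7' (now at pos=7)
pos=8: emit ID 'n' (now at pos=9)
pos=9: emit LPAREN '('
pos=10: emit NUM '5' (now at pos=11)
pos=12: enter STRING mode
pos=12: emit STR "hi" (now at pos=16)
pos=17: emit MINUS '-'
DONE. 9 tokens: [MINUS, MINUS, STAR, NUM, ID, LPAREN, NUM, STR, MINUS]
Position 0: char is '-' -> MINUS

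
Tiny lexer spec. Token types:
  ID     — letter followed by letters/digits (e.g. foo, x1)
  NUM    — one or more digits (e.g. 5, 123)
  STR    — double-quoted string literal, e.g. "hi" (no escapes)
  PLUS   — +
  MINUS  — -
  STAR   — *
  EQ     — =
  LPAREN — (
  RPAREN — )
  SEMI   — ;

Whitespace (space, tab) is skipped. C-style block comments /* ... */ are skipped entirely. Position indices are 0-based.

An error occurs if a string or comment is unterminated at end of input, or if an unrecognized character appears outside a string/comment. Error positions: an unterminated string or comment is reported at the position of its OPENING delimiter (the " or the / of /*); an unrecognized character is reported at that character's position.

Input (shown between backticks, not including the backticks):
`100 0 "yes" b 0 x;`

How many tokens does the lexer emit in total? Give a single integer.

pos=0: emit NUM '100' (now at pos=3)
pos=4: emit NUM '0' (now at pos=5)
pos=6: enter STRING mode
pos=6: emit STR "yes" (now at pos=11)
pos=12: emit ID 'b' (now at pos=13)
pos=14: emit NUM '0' (now at pos=15)
pos=16: emit ID 'x' (now at pos=17)
pos=17: emit SEMI ';'
DONE. 7 tokens: [NUM, NUM, STR, ID, NUM, ID, SEMI]

Answer: 7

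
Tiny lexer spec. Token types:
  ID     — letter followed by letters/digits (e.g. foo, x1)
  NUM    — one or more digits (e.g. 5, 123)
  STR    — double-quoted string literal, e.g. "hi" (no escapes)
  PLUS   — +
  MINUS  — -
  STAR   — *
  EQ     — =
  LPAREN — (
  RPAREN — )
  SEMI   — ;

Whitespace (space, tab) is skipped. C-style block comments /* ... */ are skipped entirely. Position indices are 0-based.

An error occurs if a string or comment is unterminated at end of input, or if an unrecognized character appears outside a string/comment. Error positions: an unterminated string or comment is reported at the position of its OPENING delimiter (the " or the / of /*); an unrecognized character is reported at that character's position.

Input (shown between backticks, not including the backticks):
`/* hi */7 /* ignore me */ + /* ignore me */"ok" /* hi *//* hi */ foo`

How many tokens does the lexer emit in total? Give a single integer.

pos=0: enter COMMENT mode (saw '/*')
exit COMMENT mode (now at pos=8)
pos=8: emit NUM '7' (now at pos=9)
pos=10: enter COMMENT mode (saw '/*')
exit COMMENT mode (now at pos=25)
pos=26: emit PLUS '+'
pos=28: enter COMMENT mode (saw '/*')
exit COMMENT mode (now at pos=43)
pos=43: enter STRING mode
pos=43: emit STR "ok" (now at pos=47)
pos=48: enter COMMENT mode (saw '/*')
exit COMMENT mode (now at pos=56)
pos=56: enter COMMENT mode (saw '/*')
exit COMMENT mode (now at pos=64)
pos=65: emit ID 'foo' (now at pos=68)
DONE. 4 tokens: [NUM, PLUS, STR, ID]

Answer: 4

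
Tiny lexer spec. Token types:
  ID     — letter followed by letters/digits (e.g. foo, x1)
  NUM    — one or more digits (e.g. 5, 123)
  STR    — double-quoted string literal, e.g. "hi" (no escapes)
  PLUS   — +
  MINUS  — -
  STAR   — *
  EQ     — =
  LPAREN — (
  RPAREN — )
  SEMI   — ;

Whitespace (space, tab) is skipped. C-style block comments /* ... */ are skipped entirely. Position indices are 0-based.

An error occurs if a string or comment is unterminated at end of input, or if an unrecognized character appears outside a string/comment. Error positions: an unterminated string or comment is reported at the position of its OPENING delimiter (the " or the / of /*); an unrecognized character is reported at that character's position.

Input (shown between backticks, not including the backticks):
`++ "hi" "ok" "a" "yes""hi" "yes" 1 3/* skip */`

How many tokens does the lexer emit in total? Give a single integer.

pos=0: emit PLUS '+'
pos=1: emit PLUS '+'
pos=3: enter STRING mode
pos=3: emit STR "hi" (now at pos=7)
pos=8: enter STRING mode
pos=8: emit STR "ok" (now at pos=12)
pos=13: enter STRING mode
pos=13: emit STR "a" (now at pos=16)
pos=17: enter STRING mode
pos=17: emit STR "yes" (now at pos=22)
pos=22: enter STRING mode
pos=22: emit STR "hi" (now at pos=26)
pos=27: enter STRING mode
pos=27: emit STR "yes" (now at pos=32)
pos=33: emit NUM '1' (now at pos=34)
pos=35: emit NUM '3' (now at pos=36)
pos=36: enter COMMENT mode (saw '/*')
exit COMMENT mode (now at pos=46)
DONE. 10 tokens: [PLUS, PLUS, STR, STR, STR, STR, STR, STR, NUM, NUM]

Answer: 10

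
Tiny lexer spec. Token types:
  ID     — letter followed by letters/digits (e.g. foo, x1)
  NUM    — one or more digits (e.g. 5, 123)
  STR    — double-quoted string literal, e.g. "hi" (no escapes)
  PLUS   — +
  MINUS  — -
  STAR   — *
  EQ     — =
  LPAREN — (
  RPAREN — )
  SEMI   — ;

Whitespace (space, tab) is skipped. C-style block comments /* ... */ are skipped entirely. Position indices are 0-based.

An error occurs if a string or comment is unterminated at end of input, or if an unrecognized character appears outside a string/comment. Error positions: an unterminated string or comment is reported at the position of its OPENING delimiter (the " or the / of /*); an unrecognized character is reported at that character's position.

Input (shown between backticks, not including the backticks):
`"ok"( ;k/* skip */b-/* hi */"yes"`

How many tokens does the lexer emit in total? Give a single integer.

Answer: 7

Derivation:
pos=0: enter STRING mode
pos=0: emit STR "ok" (now at pos=4)
pos=4: emit LPAREN '('
pos=6: emit SEMI ';'
pos=7: emit ID 'k' (now at pos=8)
pos=8: enter COMMENT mode (saw '/*')
exit COMMENT mode (now at pos=18)
pos=18: emit ID 'b' (now at pos=19)
pos=19: emit MINUS '-'
pos=20: enter COMMENT mode (saw '/*')
exit COMMENT mode (now at pos=28)
pos=28: enter STRING mode
pos=28: emit STR "yes" (now at pos=33)
DONE. 7 tokens: [STR, LPAREN, SEMI, ID, ID, MINUS, STR]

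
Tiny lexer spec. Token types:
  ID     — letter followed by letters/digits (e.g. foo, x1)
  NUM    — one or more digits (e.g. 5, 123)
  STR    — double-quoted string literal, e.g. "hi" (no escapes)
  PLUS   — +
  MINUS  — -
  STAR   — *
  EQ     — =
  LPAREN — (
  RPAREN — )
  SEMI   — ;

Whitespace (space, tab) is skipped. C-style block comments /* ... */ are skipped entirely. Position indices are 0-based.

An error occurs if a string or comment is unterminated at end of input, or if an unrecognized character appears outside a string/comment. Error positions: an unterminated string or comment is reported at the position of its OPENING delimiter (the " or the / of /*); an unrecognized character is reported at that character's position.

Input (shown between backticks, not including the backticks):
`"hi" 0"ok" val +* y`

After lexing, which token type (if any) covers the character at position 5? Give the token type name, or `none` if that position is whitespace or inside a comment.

pos=0: enter STRING mode
pos=0: emit STR "hi" (now at pos=4)
pos=5: emit NUM '0' (now at pos=6)
pos=6: enter STRING mode
pos=6: emit STR "ok" (now at pos=10)
pos=11: emit ID 'val' (now at pos=14)
pos=15: emit PLUS '+'
pos=16: emit STAR '*'
pos=18: emit ID 'y' (now at pos=19)
DONE. 7 tokens: [STR, NUM, STR, ID, PLUS, STAR, ID]
Position 5: char is '0' -> NUM

Answer: NUM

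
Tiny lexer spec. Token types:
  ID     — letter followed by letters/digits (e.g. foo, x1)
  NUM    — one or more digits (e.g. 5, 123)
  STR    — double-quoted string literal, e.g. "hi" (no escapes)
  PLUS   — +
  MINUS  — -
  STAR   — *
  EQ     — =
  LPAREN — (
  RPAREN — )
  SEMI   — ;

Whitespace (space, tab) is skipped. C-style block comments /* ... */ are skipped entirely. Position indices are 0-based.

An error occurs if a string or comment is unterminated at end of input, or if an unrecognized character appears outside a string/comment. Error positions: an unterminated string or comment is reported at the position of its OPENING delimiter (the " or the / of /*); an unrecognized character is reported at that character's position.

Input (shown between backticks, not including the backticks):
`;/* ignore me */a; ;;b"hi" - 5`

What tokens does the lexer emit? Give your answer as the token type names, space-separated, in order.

Answer: SEMI ID SEMI SEMI SEMI ID STR MINUS NUM

Derivation:
pos=0: emit SEMI ';'
pos=1: enter COMMENT mode (saw '/*')
exit COMMENT mode (now at pos=16)
pos=16: emit ID 'a' (now at pos=17)
pos=17: emit SEMI ';'
pos=19: emit SEMI ';'
pos=20: emit SEMI ';'
pos=21: emit ID 'b' (now at pos=22)
pos=22: enter STRING mode
pos=22: emit STR "hi" (now at pos=26)
pos=27: emit MINUS '-'
pos=29: emit NUM '5' (now at pos=30)
DONE. 9 tokens: [SEMI, ID, SEMI, SEMI, SEMI, ID, STR, MINUS, NUM]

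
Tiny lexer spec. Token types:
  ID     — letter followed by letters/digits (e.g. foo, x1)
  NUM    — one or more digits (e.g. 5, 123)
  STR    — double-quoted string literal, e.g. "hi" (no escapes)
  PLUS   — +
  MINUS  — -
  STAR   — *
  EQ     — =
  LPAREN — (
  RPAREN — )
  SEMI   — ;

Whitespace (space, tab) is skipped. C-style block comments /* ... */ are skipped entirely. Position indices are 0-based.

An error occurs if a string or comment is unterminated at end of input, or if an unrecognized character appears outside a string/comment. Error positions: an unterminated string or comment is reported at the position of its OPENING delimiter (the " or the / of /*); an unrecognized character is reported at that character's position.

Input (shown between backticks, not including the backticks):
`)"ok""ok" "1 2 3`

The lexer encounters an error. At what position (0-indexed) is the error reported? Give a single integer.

pos=0: emit RPAREN ')'
pos=1: enter STRING mode
pos=1: emit STR "ok" (now at pos=5)
pos=5: enter STRING mode
pos=5: emit STR "ok" (now at pos=9)
pos=10: enter STRING mode
pos=10: ERROR — unterminated string

Answer: 10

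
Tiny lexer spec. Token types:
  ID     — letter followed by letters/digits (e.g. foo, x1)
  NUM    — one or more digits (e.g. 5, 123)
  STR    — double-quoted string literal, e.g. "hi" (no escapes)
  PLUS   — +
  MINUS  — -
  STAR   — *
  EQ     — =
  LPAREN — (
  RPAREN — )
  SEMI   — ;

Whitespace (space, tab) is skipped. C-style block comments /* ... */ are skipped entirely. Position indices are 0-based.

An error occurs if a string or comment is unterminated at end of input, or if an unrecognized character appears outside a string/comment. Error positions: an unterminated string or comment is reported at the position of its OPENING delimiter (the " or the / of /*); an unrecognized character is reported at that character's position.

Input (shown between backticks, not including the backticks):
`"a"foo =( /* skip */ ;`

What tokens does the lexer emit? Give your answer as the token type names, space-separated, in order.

Answer: STR ID EQ LPAREN SEMI

Derivation:
pos=0: enter STRING mode
pos=0: emit STR "a" (now at pos=3)
pos=3: emit ID 'foo' (now at pos=6)
pos=7: emit EQ '='
pos=8: emit LPAREN '('
pos=10: enter COMMENT mode (saw '/*')
exit COMMENT mode (now at pos=20)
pos=21: emit SEMI ';'
DONE. 5 tokens: [STR, ID, EQ, LPAREN, SEMI]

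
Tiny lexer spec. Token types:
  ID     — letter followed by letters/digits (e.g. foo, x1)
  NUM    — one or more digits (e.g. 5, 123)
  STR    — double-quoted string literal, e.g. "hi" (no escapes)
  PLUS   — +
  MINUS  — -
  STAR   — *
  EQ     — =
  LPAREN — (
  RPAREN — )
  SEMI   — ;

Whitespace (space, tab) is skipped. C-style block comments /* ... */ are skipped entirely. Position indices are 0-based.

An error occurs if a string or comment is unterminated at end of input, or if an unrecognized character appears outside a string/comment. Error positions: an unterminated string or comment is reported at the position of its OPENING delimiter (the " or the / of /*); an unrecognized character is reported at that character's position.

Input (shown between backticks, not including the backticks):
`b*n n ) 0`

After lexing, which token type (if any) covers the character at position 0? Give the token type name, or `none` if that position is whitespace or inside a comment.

Answer: ID

Derivation:
pos=0: emit ID 'b' (now at pos=1)
pos=1: emit STAR '*'
pos=2: emit ID 'n' (now at pos=3)
pos=4: emit ID 'n' (now at pos=5)
pos=6: emit RPAREN ')'
pos=8: emit NUM '0' (now at pos=9)
DONE. 6 tokens: [ID, STAR, ID, ID, RPAREN, NUM]
Position 0: char is 'b' -> ID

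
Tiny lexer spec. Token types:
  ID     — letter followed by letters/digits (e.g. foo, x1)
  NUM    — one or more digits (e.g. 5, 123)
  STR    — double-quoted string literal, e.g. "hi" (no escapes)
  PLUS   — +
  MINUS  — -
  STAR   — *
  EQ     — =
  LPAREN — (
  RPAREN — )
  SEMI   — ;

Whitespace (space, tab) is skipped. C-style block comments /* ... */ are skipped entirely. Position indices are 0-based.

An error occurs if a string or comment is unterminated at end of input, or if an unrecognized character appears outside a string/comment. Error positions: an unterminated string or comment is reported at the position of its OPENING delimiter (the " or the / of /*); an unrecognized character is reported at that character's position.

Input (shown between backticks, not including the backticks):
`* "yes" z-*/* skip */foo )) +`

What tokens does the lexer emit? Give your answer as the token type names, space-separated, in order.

pos=0: emit STAR '*'
pos=2: enter STRING mode
pos=2: emit STR "yes" (now at pos=7)
pos=8: emit ID 'z' (now at pos=9)
pos=9: emit MINUS '-'
pos=10: emit STAR '*'
pos=11: enter COMMENT mode (saw '/*')
exit COMMENT mode (now at pos=21)
pos=21: emit ID 'foo' (now at pos=24)
pos=25: emit RPAREN ')'
pos=26: emit RPAREN ')'
pos=28: emit PLUS '+'
DONE. 9 tokens: [STAR, STR, ID, MINUS, STAR, ID, RPAREN, RPAREN, PLUS]

Answer: STAR STR ID MINUS STAR ID RPAREN RPAREN PLUS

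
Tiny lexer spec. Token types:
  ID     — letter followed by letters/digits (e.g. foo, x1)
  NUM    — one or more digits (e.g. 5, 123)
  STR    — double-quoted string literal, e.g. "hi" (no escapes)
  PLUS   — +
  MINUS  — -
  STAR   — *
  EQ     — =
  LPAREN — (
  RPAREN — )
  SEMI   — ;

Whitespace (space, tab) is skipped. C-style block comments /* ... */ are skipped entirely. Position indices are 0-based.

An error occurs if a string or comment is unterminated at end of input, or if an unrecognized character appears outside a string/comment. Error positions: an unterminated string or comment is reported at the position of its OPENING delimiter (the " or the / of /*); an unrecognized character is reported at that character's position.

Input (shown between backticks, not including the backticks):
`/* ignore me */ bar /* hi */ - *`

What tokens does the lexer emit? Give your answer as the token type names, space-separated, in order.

Answer: ID MINUS STAR

Derivation:
pos=0: enter COMMENT mode (saw '/*')
exit COMMENT mode (now at pos=15)
pos=16: emit ID 'bar' (now at pos=19)
pos=20: enter COMMENT mode (saw '/*')
exit COMMENT mode (now at pos=28)
pos=29: emit MINUS '-'
pos=31: emit STAR '*'
DONE. 3 tokens: [ID, MINUS, STAR]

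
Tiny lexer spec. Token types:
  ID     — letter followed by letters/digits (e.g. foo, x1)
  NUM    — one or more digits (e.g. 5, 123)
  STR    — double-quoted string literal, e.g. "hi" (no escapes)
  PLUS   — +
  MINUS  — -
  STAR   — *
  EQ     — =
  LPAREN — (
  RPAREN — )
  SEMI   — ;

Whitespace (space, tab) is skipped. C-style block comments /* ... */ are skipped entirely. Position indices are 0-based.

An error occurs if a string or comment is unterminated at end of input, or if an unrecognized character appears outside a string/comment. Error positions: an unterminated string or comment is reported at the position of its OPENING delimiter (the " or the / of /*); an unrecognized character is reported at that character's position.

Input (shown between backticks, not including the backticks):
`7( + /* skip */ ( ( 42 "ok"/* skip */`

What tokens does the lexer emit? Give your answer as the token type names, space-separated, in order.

Answer: NUM LPAREN PLUS LPAREN LPAREN NUM STR

Derivation:
pos=0: emit NUM '7' (now at pos=1)
pos=1: emit LPAREN '('
pos=3: emit PLUS '+'
pos=5: enter COMMENT mode (saw '/*')
exit COMMENT mode (now at pos=15)
pos=16: emit LPAREN '('
pos=18: emit LPAREN '('
pos=20: emit NUM '42' (now at pos=22)
pos=23: enter STRING mode
pos=23: emit STR "ok" (now at pos=27)
pos=27: enter COMMENT mode (saw '/*')
exit COMMENT mode (now at pos=37)
DONE. 7 tokens: [NUM, LPAREN, PLUS, LPAREN, LPAREN, NUM, STR]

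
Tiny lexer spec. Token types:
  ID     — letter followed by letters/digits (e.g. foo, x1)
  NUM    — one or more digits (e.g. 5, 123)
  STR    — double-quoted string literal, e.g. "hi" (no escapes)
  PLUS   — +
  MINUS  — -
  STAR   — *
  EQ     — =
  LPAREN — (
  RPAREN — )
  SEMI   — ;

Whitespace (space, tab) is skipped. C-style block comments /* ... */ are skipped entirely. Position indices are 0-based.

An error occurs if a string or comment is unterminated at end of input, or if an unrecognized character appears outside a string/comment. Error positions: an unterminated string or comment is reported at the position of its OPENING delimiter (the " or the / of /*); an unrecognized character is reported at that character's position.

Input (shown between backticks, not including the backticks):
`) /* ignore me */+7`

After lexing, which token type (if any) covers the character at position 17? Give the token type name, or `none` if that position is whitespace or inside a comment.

pos=0: emit RPAREN ')'
pos=2: enter COMMENT mode (saw '/*')
exit COMMENT mode (now at pos=17)
pos=17: emit PLUS '+'
pos=18: emit NUM '7' (now at pos=19)
DONE. 3 tokens: [RPAREN, PLUS, NUM]
Position 17: char is '+' -> PLUS

Answer: PLUS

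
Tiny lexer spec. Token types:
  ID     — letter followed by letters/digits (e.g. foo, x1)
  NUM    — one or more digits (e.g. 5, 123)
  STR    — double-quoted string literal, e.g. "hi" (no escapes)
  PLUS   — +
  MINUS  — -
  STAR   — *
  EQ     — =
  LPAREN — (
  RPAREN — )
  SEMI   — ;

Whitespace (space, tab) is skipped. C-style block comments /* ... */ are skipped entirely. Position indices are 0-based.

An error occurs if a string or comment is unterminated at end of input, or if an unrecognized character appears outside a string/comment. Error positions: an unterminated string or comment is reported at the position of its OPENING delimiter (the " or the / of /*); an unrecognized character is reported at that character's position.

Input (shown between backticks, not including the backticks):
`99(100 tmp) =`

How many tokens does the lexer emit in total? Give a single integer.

Answer: 6

Derivation:
pos=0: emit NUM '99' (now at pos=2)
pos=2: emit LPAREN '('
pos=3: emit NUM '100' (now at pos=6)
pos=7: emit ID 'tmp' (now at pos=10)
pos=10: emit RPAREN ')'
pos=12: emit EQ '='
DONE. 6 tokens: [NUM, LPAREN, NUM, ID, RPAREN, EQ]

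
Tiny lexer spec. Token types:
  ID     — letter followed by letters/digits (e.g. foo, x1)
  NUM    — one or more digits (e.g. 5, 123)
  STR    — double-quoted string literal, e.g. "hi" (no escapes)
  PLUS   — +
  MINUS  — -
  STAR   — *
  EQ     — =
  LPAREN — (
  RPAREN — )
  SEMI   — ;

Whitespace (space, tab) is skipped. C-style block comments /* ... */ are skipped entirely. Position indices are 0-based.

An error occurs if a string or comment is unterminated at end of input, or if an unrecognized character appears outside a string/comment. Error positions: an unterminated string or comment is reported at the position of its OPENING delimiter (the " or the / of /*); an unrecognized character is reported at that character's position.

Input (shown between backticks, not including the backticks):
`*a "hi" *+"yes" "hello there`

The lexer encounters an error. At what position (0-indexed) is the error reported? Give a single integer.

Answer: 16

Derivation:
pos=0: emit STAR '*'
pos=1: emit ID 'a' (now at pos=2)
pos=3: enter STRING mode
pos=3: emit STR "hi" (now at pos=7)
pos=8: emit STAR '*'
pos=9: emit PLUS '+'
pos=10: enter STRING mode
pos=10: emit STR "yes" (now at pos=15)
pos=16: enter STRING mode
pos=16: ERROR — unterminated string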